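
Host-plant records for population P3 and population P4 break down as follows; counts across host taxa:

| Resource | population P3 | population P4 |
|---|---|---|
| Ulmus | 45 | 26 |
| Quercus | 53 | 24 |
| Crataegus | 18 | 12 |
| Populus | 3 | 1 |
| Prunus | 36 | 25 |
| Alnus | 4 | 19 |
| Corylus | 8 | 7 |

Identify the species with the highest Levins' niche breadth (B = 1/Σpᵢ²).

Proportions for population P3 (n=167): 45/167=0.2695, 53/167=0.3174, 18/167=0.1078, 3/167=0.0180, 36/167=0.2156, 4/167=0.0240, 8/167=0.0479
Proportions for population P4 (n=114): 26/114=0.2281, 24/114=0.2105, 12/114=0.1053, 1/114=0.0088, 25/114=0.2193, 19/114=0.1667, 7/114=0.0614
Σp_P3ᵢ² = 0.2695² + 0.3174² + 0.1078² + 0.0180² + 0.2156² + 0.0240² + 0.0479² = 0.072630 + 0.100743 + 0.011621 + 0.000324 + 0.046483 + 0.000576 + 0.002294 = 0.234671
B_P3 = 1 / 0.234671 = 4.2613
Σp_P4ᵢ² = 0.2281² + 0.2105² + 0.1053² + 0.0088² + 0.2193² + 0.1667² + 0.0614² = 0.052030 + 0.044310 + 0.011088 + 0.000077 + 0.048092 + 0.027789 + 0.003770 = 0.187156
B_P4 = 1 / 0.187156 = 5.3431
Highest B → broadest niche (most generalist): population P4 (B = 5.34).

population P4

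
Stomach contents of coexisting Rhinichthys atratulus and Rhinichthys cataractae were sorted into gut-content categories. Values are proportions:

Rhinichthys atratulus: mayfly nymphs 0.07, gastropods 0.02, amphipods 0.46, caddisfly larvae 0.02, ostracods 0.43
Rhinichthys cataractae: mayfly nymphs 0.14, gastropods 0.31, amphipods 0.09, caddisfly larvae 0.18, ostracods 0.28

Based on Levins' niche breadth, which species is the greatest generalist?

Rhinichthys cataractae

Σp_atraᵢ² = 0.07² + 0.02² + 0.46² + 0.02² + 0.43² = 0.0049 + 0.0004 + 0.2116 + 0.0004 + 0.1849 = 0.4022
B_atra = 1 / 0.4022 = 2.4863
Σp_cataᵢ² = 0.14² + 0.31² + 0.09² + 0.18² + 0.28² = 0.0196 + 0.0961 + 0.0081 + 0.0324 + 0.0784 = 0.2346
B_cata = 1 / 0.2346 = 4.2626
Highest B → broadest niche (most generalist): Rhinichthys cataractae (B = 4.26).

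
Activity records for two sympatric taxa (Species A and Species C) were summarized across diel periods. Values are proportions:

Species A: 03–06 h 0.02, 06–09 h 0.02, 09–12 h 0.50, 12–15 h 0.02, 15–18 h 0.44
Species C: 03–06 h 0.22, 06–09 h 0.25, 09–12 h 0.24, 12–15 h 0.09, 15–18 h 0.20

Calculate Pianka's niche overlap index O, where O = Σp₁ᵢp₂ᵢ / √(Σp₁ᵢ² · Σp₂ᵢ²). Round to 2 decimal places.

0.71

Σ p₁ᵢp₂ᵢ = 0.0044 + 0.0050 + 0.1200 + 0.0018 + 0.0880 = 0.2192
Σp_1ᵢ² = 0.02² + 0.02² + 0.50² + 0.02² + 0.44² = 0.0004 + 0.0004 + 0.2500 + 0.0004 + 0.1936 = 0.4448
Σp_2ᵢ² = 0.22² + 0.25² + 0.24² + 0.09² + 0.20² = 0.0484 + 0.0625 + 0.0576 + 0.0081 + 0.0400 = 0.2166
O = 0.2192 / √(0.4448 × 0.2166) = 0.2192 / 0.31039 = 0.7062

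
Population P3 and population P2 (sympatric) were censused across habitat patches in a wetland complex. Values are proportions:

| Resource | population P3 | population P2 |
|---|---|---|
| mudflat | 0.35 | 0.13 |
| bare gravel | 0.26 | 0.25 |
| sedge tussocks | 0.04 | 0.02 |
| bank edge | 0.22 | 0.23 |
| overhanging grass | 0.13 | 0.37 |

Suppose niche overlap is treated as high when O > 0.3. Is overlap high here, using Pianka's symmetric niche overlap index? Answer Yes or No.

Σ p₁ᵢp₂ᵢ = 0.0455 + 0.0650 + 0.0008 + 0.0506 + 0.0481 = 0.2100
Σp_1ᵢ² = 0.35² + 0.26² + 0.04² + 0.22² + 0.13² = 0.1225 + 0.0676 + 0.0016 + 0.0484 + 0.0169 = 0.2570
Σp_2ᵢ² = 0.13² + 0.25² + 0.02² + 0.23² + 0.37² = 0.0169 + 0.0625 + 0.0004 + 0.0529 + 0.1369 = 0.2696
O = 0.2100 / √(0.2570 × 0.2696) = 0.2100 / 0.26322 = 0.7978
O = 0.7978 > 0.3 → Yes.

Yes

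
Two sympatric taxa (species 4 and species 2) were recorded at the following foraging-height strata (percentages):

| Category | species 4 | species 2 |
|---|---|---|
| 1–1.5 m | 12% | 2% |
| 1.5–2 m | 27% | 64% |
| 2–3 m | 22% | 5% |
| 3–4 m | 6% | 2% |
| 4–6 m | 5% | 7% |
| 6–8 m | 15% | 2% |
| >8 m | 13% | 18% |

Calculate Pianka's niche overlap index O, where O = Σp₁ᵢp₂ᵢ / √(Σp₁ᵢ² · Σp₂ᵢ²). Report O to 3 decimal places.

Convert percentages to proportions (divide by 100).
Σ p₁ᵢp₂ᵢ = 0.0024 + 0.1728 + 0.0110 + 0.0012 + 0.0035 + 0.0030 + 0.0234 = 0.2173
Σp_1ᵢ² = 0.12² + 0.27² + 0.22² + 0.06² + 0.05² + 0.15² + 0.13² = 0.0144 + 0.0729 + 0.0484 + 0.0036 + 0.0025 + 0.0225 + 0.0169 = 0.1812
Σp_2ᵢ² = 0.02² + 0.64² + 0.05² + 0.02² + 0.07² + 0.02² + 0.18² = 0.0004 + 0.4096 + 0.0025 + 0.0004 + 0.0049 + 0.0004 + 0.0324 = 0.4506
O = 0.2173 / √(0.1812 × 0.4506) = 0.2173 / 0.285742 = 0.76048

0.760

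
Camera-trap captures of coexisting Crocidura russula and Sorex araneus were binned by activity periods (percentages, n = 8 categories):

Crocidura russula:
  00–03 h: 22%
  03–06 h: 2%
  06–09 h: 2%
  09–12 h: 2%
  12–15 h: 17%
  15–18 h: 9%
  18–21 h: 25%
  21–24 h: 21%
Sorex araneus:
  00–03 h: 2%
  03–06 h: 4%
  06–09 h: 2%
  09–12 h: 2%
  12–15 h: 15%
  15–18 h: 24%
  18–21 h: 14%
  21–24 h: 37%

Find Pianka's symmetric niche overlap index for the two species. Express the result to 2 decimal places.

Convert percentages to proportions (divide by 100).
Σ p₁ᵢp₂ᵢ = 0.0044 + 0.0008 + 0.0004 + 0.0004 + 0.0255 + 0.0216 + 0.0350 + 0.0777 = 0.1658
Σp_1ᵢ² = 0.22² + 0.02² + 0.02² + 0.02² + 0.17² + 0.09² + 0.25² + 0.21² = 0.0484 + 0.0004 + 0.0004 + 0.0004 + 0.0289 + 0.0081 + 0.0625 + 0.0441 = 0.1932
Σp_2ᵢ² = 0.02² + 0.04² + 0.02² + 0.02² + 0.15² + 0.24² + 0.14² + 0.37² = 0.0004 + 0.0016 + 0.0004 + 0.0004 + 0.0225 + 0.0576 + 0.0196 + 0.1369 = 0.2394
O = 0.1658 / √(0.1932 × 0.2394) = 0.1658 / 0.21506 = 0.7709

0.77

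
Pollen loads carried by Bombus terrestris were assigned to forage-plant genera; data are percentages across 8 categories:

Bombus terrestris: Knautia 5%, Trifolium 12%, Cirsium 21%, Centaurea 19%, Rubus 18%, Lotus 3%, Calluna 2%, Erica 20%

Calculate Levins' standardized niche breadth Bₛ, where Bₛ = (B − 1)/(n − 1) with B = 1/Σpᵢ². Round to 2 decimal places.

Convert percentages to proportions (divide by 100).
Σpᵢ² = 0.05² + 0.12² + 0.21² + 0.19² + 0.18² + 0.03² + 0.02² + 0.20² = 0.0025 + 0.0144 + 0.0441 + 0.0361 + 0.0324 + 0.0009 + 0.0004 + 0.0400 = 0.1708
B = 1 / 0.1708 = 5.8548
Bₛ = (B − 1)/(n − 1) = (5.8548 − 1)/(8 − 1) = 4.8548/7 = 0.6935

0.69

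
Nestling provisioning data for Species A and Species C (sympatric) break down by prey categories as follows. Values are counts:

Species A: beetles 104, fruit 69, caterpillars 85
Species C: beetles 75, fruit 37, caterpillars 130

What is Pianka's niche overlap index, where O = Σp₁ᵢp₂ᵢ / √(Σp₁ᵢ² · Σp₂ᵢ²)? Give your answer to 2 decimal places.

0.92

Proportions for Species A (n=258): 104/258=0.4031, 69/258=0.2674, 85/258=0.3295
Proportions for Species C (n=242): 75/242=0.3099, 37/242=0.1529, 130/242=0.5372
Σ p₁ᵢp₂ᵢ = 0.124921 + 0.040885 + 0.177007 = 0.342813
Σp_1ᵢ² = 0.4031² + 0.2674² + 0.3295² = 0.162490 + 0.071503 + 0.108570 = 0.342563
Σp_2ᵢ² = 0.3099² + 0.1529² + 0.5372² = 0.096038 + 0.023378 + 0.288584 = 0.408000
O = 0.342813 / √(0.342563 × 0.408000) = 0.342813 / 0.3738525 = 0.9170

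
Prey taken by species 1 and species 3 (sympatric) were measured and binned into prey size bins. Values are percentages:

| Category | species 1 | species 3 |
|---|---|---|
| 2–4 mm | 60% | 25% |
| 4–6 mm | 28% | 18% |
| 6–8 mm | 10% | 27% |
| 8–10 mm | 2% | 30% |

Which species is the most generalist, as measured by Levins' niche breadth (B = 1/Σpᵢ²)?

species 3

Convert percentages to proportions (divide by 100).
Σp_1ᵢ² = 0.60² + 0.28² + 0.10² + 0.02² = 0.3600 + 0.0784 + 0.0100 + 0.0004 = 0.4488
B_1 = 1 / 0.4488 = 2.2282
Σp_3ᵢ² = 0.25² + 0.18² + 0.27² + 0.30² = 0.0625 + 0.0324 + 0.0729 + 0.0900 = 0.2578
B_3 = 1 / 0.2578 = 3.8790
Highest B → broadest niche (most generalist): species 3 (B = 3.88).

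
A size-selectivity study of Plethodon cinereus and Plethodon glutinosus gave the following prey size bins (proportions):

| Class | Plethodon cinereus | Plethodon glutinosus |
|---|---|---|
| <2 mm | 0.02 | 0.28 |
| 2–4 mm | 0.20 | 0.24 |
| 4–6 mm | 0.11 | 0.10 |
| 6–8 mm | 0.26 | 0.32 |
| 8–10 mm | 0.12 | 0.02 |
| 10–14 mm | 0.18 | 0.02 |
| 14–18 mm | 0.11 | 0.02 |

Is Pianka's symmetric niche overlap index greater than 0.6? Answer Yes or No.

Σ p₁ᵢp₂ᵢ = 0.0056 + 0.0480 + 0.0110 + 0.0832 + 0.0024 + 0.0036 + 0.0022 = 0.1560
Σp_1ᵢ² = 0.02² + 0.20² + 0.11² + 0.26² + 0.12² + 0.18² + 0.11² = 0.0004 + 0.0400 + 0.0121 + 0.0676 + 0.0144 + 0.0324 + 0.0121 = 0.1790
Σp_2ᵢ² = 0.28² + 0.24² + 0.10² + 0.32² + 0.02² + 0.02² + 0.02² = 0.0784 + 0.0576 + 0.0100 + 0.1024 + 0.0004 + 0.0004 + 0.0004 = 0.2496
O = 0.1560 / √(0.1790 × 0.2496) = 0.1560 / 0.21137 = 0.7380
O = 0.7380 > 0.6 → Yes.

Yes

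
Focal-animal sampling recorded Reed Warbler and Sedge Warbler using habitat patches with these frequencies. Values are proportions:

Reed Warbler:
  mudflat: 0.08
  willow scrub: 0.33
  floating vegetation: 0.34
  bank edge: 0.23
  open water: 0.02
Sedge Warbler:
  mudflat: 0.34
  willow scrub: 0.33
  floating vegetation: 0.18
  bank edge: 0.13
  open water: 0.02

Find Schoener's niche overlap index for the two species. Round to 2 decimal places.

0.74

Σ|p₁ᵢ − p₂ᵢ| = 0.26 + 0.00 + 0.16 + 0.10 + 0.00 = 0.52
D = 1 − ½ × 0.52 = 1 − 0.260 = 0.7400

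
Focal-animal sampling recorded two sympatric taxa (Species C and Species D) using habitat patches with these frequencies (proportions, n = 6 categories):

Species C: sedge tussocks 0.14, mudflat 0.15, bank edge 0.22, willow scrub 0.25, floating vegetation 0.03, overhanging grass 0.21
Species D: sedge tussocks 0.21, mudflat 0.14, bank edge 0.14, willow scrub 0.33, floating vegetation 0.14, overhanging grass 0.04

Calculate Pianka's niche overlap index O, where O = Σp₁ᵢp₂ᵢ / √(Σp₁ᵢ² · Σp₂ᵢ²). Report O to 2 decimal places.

Σ p₁ᵢp₂ᵢ = 0.0294 + 0.0210 + 0.0308 + 0.0825 + 0.0042 + 0.0084 = 0.1763
Σp_1ᵢ² = 0.14² + 0.15² + 0.22² + 0.25² + 0.03² + 0.21² = 0.0196 + 0.0225 + 0.0484 + 0.0625 + 0.0009 + 0.0441 = 0.1980
Σp_2ᵢ² = 0.21² + 0.14² + 0.14² + 0.33² + 0.14² + 0.04² = 0.0441 + 0.0196 + 0.0196 + 0.1089 + 0.0196 + 0.0016 = 0.2134
O = 0.1763 / √(0.1980 × 0.2134) = 0.1763 / 0.20556 = 0.8577

0.86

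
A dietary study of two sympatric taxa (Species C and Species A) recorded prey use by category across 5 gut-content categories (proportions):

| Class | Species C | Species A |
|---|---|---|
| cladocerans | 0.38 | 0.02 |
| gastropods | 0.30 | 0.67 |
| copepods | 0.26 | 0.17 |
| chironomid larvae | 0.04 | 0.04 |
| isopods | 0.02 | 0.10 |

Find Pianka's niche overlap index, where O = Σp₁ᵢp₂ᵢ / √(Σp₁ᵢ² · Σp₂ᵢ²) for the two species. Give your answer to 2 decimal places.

Σ p₁ᵢp₂ᵢ = 0.0076 + 0.2010 + 0.0442 + 0.0016 + 0.0020 = 0.2564
Σp_1ᵢ² = 0.38² + 0.30² + 0.26² + 0.04² + 0.02² = 0.1444 + 0.0900 + 0.0676 + 0.0016 + 0.0004 = 0.3040
Σp_2ᵢ² = 0.02² + 0.67² + 0.17² + 0.04² + 0.10² = 0.0004 + 0.4489 + 0.0289 + 0.0016 + 0.0100 = 0.4898
O = 0.2564 / √(0.3040 × 0.4898) = 0.2564 / 0.38587 = 0.6645

0.66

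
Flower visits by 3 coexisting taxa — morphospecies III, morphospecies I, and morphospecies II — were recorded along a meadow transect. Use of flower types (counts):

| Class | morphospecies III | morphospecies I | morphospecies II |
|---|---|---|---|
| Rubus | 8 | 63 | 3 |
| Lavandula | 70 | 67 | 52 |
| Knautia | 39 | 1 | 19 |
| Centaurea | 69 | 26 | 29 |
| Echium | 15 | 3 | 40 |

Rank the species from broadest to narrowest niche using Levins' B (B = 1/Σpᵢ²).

Proportions for morphospecies III (n=201): 8/201=0.0398, 70/201=0.3483, 39/201=0.1940, 69/201=0.3433, 15/201=0.0746
Proportions for morphospecies I (n=160): 63/160=0.3938, 67/160=0.4188, 1/160=0.0063, 26/160=0.1625, 3/160=0.0188
Proportions for morphospecies II (n=143): 3/143=0.0210, 52/143=0.3636, 19/143=0.1329, 29/143=0.2028, 40/143=0.2797
Σp_IIIᵢ² = 0.0398² + 0.3483² + 0.1940² + 0.3433² + 0.0746² = 0.001584 + 0.121313 + 0.037636 + 0.117855 + 0.005565 = 0.283953
B_III = 1 / 0.283953 = 3.5217
Σp_Iᵢ² = 0.3938² + 0.4188² + 0.0063² + 0.1625² + 0.0188² = 0.155078 + 0.175393 + 0.000040 + 0.026406 + 0.000353 = 0.357270
B_I = 1 / 0.357270 = 2.7990
Σp_IIᵢ² = 0.0210² + 0.3636² + 0.1329² + 0.2028² + 0.2797² = 0.000441 + 0.132205 + 0.017662 + 0.041128 + 0.078232 = 0.269668
B_II = 1 / 0.269668 = 3.7083
Ranking by B (broadest → narrowest): morphospecies II (3.71) > morphospecies III (3.52) > morphospecies I (2.80)

morphospecies II > morphospecies III > morphospecies I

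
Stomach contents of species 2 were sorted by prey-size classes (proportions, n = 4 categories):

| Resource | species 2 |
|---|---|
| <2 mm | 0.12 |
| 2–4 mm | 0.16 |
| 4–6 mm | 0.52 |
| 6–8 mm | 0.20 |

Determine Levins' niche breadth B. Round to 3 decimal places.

2.854

Σpᵢ² = 0.12² + 0.16² + 0.52² + 0.20² = 0.0144 + 0.0256 + 0.2704 + 0.0400 = 0.3504
B = 1 / 0.3504 = 2.85388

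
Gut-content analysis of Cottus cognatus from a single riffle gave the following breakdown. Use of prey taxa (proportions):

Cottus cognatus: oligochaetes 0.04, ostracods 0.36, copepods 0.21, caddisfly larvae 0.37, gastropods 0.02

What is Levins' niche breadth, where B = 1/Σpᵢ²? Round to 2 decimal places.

Σpᵢ² = 0.04² + 0.36² + 0.21² + 0.37² + 0.02² = 0.0016 + 0.1296 + 0.0441 + 0.1369 + 0.0004 = 0.3126
B = 1 / 0.3126 = 3.1990

3.20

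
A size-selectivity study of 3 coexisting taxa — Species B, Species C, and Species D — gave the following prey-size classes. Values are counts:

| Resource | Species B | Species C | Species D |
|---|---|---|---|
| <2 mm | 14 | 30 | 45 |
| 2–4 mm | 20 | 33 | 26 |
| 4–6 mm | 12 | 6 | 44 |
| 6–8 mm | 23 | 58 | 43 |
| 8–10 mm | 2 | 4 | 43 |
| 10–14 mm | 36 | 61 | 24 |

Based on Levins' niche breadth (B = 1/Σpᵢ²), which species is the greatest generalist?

Species D

Proportions for Species B (n=107): 14/107=0.1308, 20/107=0.1869, 12/107=0.1121, 23/107=0.2150, 2/107=0.0187, 36/107=0.3364
Proportions for Species C (n=192): 30/192=0.1563, 33/192=0.1719, 6/192=0.0313, 58/192=0.3021, 4/192=0.0208, 61/192=0.3177
Proportions for Species D (n=225): 45/225=0.2000, 26/225=0.1156, 44/225=0.1956, 43/225=0.1911, 43/225=0.1911, 24/225=0.1067
Σp_Bᵢ² = 0.1308² + 0.1869² + 0.1121² + 0.2150² + 0.0187² + 0.3364² = 0.017109 + 0.034932 + 0.012566 + 0.046225 + 0.000350 + 0.113165 = 0.224347
B_B = 1 / 0.224347 = 4.4574
Σp_Cᵢ² = 0.1563² + 0.1719² + 0.0313² + 0.3021² + 0.0208² + 0.3177² = 0.024430 + 0.029550 + 0.000980 + 0.091264 + 0.000433 + 0.100933 = 0.247590
B_C = 1 / 0.247590 = 4.0389
Σp_Dᵢ² = 0.2000² + 0.1156² + 0.1956² + 0.1911² + 0.1911² + 0.1067² = 0.040000 + 0.013363 + 0.038259 + 0.036519 + 0.036519 + 0.011385 = 0.176045
B_D = 1 / 0.176045 = 5.6804
Highest B → broadest niche (most generalist): Species D (B = 5.68).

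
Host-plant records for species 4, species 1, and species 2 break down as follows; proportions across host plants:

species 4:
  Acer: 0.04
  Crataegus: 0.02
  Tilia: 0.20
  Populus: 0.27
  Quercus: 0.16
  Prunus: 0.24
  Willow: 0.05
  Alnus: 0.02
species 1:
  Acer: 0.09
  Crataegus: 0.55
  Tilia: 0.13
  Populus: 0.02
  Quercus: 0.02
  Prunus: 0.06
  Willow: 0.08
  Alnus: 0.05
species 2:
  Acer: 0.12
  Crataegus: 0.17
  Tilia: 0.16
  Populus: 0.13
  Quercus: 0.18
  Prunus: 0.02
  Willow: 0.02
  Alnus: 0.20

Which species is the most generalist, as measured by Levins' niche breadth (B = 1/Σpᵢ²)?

Σp_4ᵢ² = 0.04² + 0.02² + 0.20² + 0.27² + 0.16² + 0.24² + 0.05² + 0.02² = 0.0016 + 0.0004 + 0.0400 + 0.0729 + 0.0256 + 0.0576 + 0.0025 + 0.0004 = 0.2010
B_4 = 1 / 0.2010 = 4.9751
Σp_1ᵢ² = 0.09² + 0.55² + 0.13² + 0.02² + 0.02² + 0.06² + 0.08² + 0.05² = 0.0081 + 0.3025 + 0.0169 + 0.0004 + 0.0004 + 0.0036 + 0.0064 + 0.0025 = 0.3408
B_1 = 1 / 0.3408 = 2.9343
Σp_2ᵢ² = 0.12² + 0.17² + 0.16² + 0.13² + 0.18² + 0.02² + 0.02² + 0.20² = 0.0144 + 0.0289 + 0.0256 + 0.0169 + 0.0324 + 0.0004 + 0.0004 + 0.0400 = 0.1590
B_2 = 1 / 0.1590 = 6.2893
Highest B → broadest niche (most generalist): species 2 (B = 6.29).

species 2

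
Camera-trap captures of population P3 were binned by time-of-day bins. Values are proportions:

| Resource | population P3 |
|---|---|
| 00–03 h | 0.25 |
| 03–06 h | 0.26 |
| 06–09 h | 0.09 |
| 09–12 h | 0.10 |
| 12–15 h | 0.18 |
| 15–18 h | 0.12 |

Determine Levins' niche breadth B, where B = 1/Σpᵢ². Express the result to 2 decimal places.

Σpᵢ² = 0.25² + 0.26² + 0.09² + 0.10² + 0.18² + 0.12² = 0.0625 + 0.0676 + 0.0081 + 0.0100 + 0.0324 + 0.0144 = 0.1950
B = 1 / 0.1950 = 5.1282

5.13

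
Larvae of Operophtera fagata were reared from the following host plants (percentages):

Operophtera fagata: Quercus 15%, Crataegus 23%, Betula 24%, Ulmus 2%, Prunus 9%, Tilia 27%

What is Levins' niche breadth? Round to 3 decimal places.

4.664

Convert percentages to proportions (divide by 100).
Σpᵢ² = 0.15² + 0.23² + 0.24² + 0.02² + 0.09² + 0.27² = 0.0225 + 0.0529 + 0.0576 + 0.0004 + 0.0081 + 0.0729 = 0.2144
B = 1 / 0.2144 = 4.66418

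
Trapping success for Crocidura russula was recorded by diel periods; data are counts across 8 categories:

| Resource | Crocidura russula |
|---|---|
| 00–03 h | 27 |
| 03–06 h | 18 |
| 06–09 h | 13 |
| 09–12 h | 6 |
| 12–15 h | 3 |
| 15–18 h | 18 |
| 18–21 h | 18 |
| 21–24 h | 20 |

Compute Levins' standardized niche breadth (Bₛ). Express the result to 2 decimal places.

Proportions for Crocidura russula (n=123): 27/123=0.2195, 18/123=0.1463, 13/123=0.1057, 6/123=0.0488, 3/123=0.0244, 18/123=0.1463, 18/123=0.1463, 20/123=0.1626
Σpᵢ² = 0.2195² + 0.1463² + 0.1057² + 0.0488² + 0.0244² + 0.1463² + 0.1463² + 0.1626² = 0.048180 + 0.021404 + 0.011172 + 0.002381 + 0.000595 + 0.021404 + 0.021404 + 0.026439 = 0.152979
B = 1 / 0.152979 = 6.5368
Bₛ = (B − 1)/(n − 1) = (6.5368 − 1)/(8 − 1) = 5.5368/7 = 0.7910

0.79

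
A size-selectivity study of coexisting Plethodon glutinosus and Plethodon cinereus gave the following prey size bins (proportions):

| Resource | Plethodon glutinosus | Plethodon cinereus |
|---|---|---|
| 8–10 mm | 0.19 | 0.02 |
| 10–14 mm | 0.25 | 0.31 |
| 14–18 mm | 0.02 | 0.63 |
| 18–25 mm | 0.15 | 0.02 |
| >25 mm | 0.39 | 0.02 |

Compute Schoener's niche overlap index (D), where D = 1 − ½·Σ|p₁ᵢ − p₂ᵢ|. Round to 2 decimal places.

0.33

Σ|p₁ᵢ − p₂ᵢ| = 0.17 + 0.06 + 0.61 + 0.13 + 0.37 = 1.34
D = 1 − ½ × 1.34 = 1 − 0.670 = 0.3300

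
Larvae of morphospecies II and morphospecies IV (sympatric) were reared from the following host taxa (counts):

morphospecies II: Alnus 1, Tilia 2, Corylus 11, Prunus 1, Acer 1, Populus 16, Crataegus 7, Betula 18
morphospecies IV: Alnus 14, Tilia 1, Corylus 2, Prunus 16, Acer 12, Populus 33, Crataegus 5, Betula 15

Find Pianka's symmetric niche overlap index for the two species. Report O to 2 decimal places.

Proportions for morphospecies II (n=57): 1/57=0.0175, 2/57=0.0351, 11/57=0.1930, 1/57=0.0175, 1/57=0.0175, 16/57=0.2807, 7/57=0.1228, 18/57=0.3158
Proportions for morphospecies IV (n=98): 14/98=0.1429, 1/98=0.0102, 2/98=0.0204, 16/98=0.1633, 12/98=0.1224, 33/98=0.3367, 5/98=0.0510, 15/98=0.1531
Σ p₁ᵢp₂ᵢ = 0.002501 + 0.000358 + 0.003937 + 0.002858 + 0.002142 + 0.094512 + 0.006263 + 0.048349 = 0.160920
Σp_1ᵢ² = 0.0175² + 0.0351² + 0.1930² + 0.0175² + 0.0175² + 0.2807² + 0.1228² + 0.3158² = 0.000306 + 0.001232 + 0.037249 + 0.000306 + 0.000306 + 0.078792 + 0.015080 + 0.099730 = 0.233001
Σp_2ᵢ² = 0.1429² + 0.0102² + 0.0204² + 0.1633² + 0.1224² + 0.3367² + 0.0510² + 0.1531² = 0.020420 + 0.000104 + 0.000416 + 0.026667 + 0.014982 + 0.113367 + 0.002601 + 0.023440 = 0.201997
O = 0.160920 / √(0.233001 × 0.201997) = 0.160920 / 0.2169459 = 0.7418

0.74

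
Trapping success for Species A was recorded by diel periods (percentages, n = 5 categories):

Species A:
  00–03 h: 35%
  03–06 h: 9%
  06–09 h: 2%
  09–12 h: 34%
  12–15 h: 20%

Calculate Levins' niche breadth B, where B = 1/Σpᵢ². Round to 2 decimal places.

Convert percentages to proportions (divide by 100).
Σpᵢ² = 0.35² + 0.09² + 0.02² + 0.34² + 0.20² = 0.1225 + 0.0081 + 0.0004 + 0.1156 + 0.0400 = 0.2866
B = 1 / 0.2866 = 3.4892

3.49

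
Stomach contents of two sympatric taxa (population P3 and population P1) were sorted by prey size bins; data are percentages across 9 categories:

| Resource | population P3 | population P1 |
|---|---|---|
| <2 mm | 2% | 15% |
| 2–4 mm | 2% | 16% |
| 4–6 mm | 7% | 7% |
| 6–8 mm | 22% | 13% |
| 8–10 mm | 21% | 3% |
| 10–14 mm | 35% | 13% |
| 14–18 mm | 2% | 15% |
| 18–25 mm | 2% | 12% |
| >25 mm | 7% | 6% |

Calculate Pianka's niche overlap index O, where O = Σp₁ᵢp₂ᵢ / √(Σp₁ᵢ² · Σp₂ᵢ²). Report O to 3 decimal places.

0.593

Convert percentages to proportions (divide by 100).
Σ p₁ᵢp₂ᵢ = 0.0030 + 0.0032 + 0.0049 + 0.0286 + 0.0063 + 0.0455 + 0.0030 + 0.0024 + 0.0042 = 0.1011
Σp_1ᵢ² = 0.02² + 0.02² + 0.07² + 0.22² + 0.21² + 0.35² + 0.02² + 0.02² + 0.07² = 0.0004 + 0.0004 + 0.0049 + 0.0484 + 0.0441 + 0.1225 + 0.0004 + 0.0004 + 0.0049 = 0.2264
Σp_2ᵢ² = 0.15² + 0.16² + 0.07² + 0.13² + 0.03² + 0.13² + 0.15² + 0.12² + 0.06² = 0.0225 + 0.0256 + 0.0049 + 0.0169 + 0.0009 + 0.0169 + 0.0225 + 0.0144 + 0.0036 = 0.1282
O = 0.1011 / √(0.2264 × 0.1282) = 0.1011 / 0.170366 = 0.59343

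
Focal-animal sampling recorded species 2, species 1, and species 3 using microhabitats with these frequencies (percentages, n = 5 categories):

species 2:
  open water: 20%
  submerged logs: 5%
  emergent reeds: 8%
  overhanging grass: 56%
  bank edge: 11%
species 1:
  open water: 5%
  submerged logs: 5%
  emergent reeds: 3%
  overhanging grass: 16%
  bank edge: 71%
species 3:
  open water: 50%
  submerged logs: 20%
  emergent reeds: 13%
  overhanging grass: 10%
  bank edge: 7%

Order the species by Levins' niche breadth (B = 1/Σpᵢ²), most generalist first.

species 3 > species 2 > species 1

Convert percentages to proportions (divide by 100).
Σp_2ᵢ² = 0.20² + 0.05² + 0.08² + 0.56² + 0.11² = 0.0400 + 0.0025 + 0.0064 + 0.3136 + 0.0121 = 0.3746
B_2 = 1 / 0.3746 = 2.6695
Σp_1ᵢ² = 0.05² + 0.05² + 0.03² + 0.16² + 0.71² = 0.0025 + 0.0025 + 0.0009 + 0.0256 + 0.5041 = 0.5356
B_1 = 1 / 0.5356 = 1.8671
Σp_3ᵢ² = 0.50² + 0.20² + 0.13² + 0.10² + 0.07² = 0.2500 + 0.0400 + 0.0169 + 0.0100 + 0.0049 = 0.3218
B_3 = 1 / 0.3218 = 3.1075
Ranking by B (broadest → narrowest): species 3 (3.11) > species 2 (2.67) > species 1 (1.87)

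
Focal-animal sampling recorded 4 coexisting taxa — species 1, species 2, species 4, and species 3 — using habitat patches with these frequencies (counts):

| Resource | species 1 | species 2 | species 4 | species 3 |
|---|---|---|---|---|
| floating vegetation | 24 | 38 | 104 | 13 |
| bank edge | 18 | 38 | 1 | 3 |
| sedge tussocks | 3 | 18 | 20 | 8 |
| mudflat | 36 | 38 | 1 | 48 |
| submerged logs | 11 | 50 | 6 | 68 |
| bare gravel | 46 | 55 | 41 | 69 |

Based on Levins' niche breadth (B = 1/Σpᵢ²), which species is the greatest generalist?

Proportions for species 1 (n=138): 24/138=0.1739, 18/138=0.1304, 3/138=0.0217, 36/138=0.2609, 11/138=0.0797, 46/138=0.3333
Proportions for species 2 (n=237): 38/237=0.1603, 38/237=0.1603, 18/237=0.0759, 38/237=0.1603, 50/237=0.2110, 55/237=0.2321
Proportions for species 4 (n=173): 104/173=0.6012, 1/173=0.0058, 20/173=0.1156, 1/173=0.0058, 6/173=0.0347, 41/173=0.2370
Proportions for species 3 (n=209): 13/209=0.0622, 3/209=0.0144, 8/209=0.0383, 48/209=0.2297, 68/209=0.3254, 69/209=0.3301
Σp_1ᵢ² = 0.1739² + 0.1304² + 0.0217² + 0.2609² + 0.0797² + 0.3333² = 0.030241 + 0.017004 + 0.000471 + 0.068069 + 0.006352 + 0.111089 = 0.233226
B_1 = 1 / 0.233226 = 4.2877
Σp_2ᵢ² = 0.1603² + 0.1603² + 0.0759² + 0.1603² + 0.2110² + 0.2321² = 0.025696 + 0.025696 + 0.005761 + 0.025696 + 0.044521 + 0.053870 = 0.181240
B_2 = 1 / 0.181240 = 5.5175
Σp_4ᵢ² = 0.6012² + 0.0058² + 0.1156² + 0.0058² + 0.0347² + 0.2370² = 0.361441 + 0.000034 + 0.013363 + 0.000034 + 0.001204 + 0.056169 = 0.432245
B_4 = 1 / 0.432245 = 2.3135
Σp_3ᵢ² = 0.0622² + 0.0144² + 0.0383² + 0.2297² + 0.3254² + 0.3301² = 0.003869 + 0.000207 + 0.001467 + 0.052762 + 0.105885 + 0.108966 = 0.273156
B_3 = 1 / 0.273156 = 3.6609
Highest B → broadest niche (most generalist): species 2 (B = 5.52).

species 2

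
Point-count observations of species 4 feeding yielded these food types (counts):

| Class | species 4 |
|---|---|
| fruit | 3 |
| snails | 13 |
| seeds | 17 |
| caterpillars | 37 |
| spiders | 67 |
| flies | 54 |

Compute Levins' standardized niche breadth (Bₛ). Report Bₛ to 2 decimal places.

Proportions for species 4 (n=191): 3/191=0.0157, 13/191=0.0681, 17/191=0.0890, 37/191=0.1937, 67/191=0.3508, 54/191=0.2827
Σpᵢ² = 0.0157² + 0.0681² + 0.0890² + 0.1937² + 0.3508² + 0.2827² = 0.000246 + 0.004638 + 0.007921 + 0.037520 + 0.123061 + 0.079919 = 0.253305
B = 1 / 0.253305 = 3.9478
Bₛ = (B − 1)/(n − 1) = (3.9478 − 1)/(6 − 1) = 2.9478/5 = 0.5896

0.59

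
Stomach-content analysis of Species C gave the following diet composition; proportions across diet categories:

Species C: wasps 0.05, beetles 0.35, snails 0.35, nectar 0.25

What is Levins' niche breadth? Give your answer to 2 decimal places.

Σpᵢ² = 0.05² + 0.35² + 0.35² + 0.25² = 0.0025 + 0.1225 + 0.1225 + 0.0625 = 0.3100
B = 1 / 0.3100 = 3.2258

3.23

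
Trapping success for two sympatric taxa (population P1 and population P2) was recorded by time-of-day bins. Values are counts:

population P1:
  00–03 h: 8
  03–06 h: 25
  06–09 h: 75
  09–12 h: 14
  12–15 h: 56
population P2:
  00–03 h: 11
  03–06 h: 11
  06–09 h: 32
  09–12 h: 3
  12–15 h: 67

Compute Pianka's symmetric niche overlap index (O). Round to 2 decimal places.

0.88

Proportions for population P1 (n=178): 8/178=0.0449, 25/178=0.1404, 75/178=0.4213, 14/178=0.0787, 56/178=0.3146
Proportions for population P2 (n=124): 11/124=0.0887, 11/124=0.0887, 32/124=0.2581, 3/124=0.0242, 67/124=0.5403
Σ p₁ᵢp₂ᵢ = 0.003983 + 0.012453 + 0.108738 + 0.001905 + 0.169978 = 0.297057
Σp_1ᵢ² = 0.0449² + 0.1404² + 0.4213² + 0.0787² + 0.3146² = 0.002016 + 0.019712 + 0.177494 + 0.006194 + 0.098973 = 0.304389
Σp_2ᵢ² = 0.0887² + 0.0887² + 0.2581² + 0.0242² + 0.5403² = 0.007868 + 0.007868 + 0.066616 + 0.000586 + 0.291924 = 0.374862
O = 0.297057 / √(0.304389 × 0.374862) = 0.297057 / 0.3377926 = 0.8794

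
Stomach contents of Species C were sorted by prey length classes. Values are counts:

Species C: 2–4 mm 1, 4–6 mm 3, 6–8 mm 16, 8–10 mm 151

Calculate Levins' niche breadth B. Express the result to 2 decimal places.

1.27

Proportions for Species C (n=171): 1/171=0.0058, 3/171=0.0175, 16/171=0.0936, 151/171=0.8830
Σpᵢ² = 0.0058² + 0.0175² + 0.0936² + 0.8830² = 0.000034 + 0.000306 + 0.008761 + 0.779689 = 0.788790
B = 1 / 0.788790 = 1.2678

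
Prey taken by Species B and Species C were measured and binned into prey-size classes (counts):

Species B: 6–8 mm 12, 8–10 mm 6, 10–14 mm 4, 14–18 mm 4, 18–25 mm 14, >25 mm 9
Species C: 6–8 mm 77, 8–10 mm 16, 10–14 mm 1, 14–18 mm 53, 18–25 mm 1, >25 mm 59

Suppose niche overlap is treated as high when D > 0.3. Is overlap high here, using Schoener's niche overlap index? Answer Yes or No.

Proportions for Species B (n=49): 12/49=0.2449, 6/49=0.1224, 4/49=0.0816, 4/49=0.0816, 14/49=0.2857, 9/49=0.1837
Proportions for Species C (n=207): 77/207=0.3720, 16/207=0.0773, 1/207=0.0048, 53/207=0.2560, 1/207=0.0048, 59/207=0.2850
Σ|p₁ᵢ − p₂ᵢ| = 0.1271 + 0.0451 + 0.0768 + 0.1744 + 0.2809 + 0.1013 = 0.8056
D = 1 − ½ × 0.8056 = 1 − 0.40280 = 0.59720
D = 0.59720 > 0.3 → Yes.

Yes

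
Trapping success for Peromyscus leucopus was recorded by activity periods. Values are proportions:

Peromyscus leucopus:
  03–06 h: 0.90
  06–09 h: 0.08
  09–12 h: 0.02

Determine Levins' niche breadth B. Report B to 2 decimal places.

Σpᵢ² = 0.90² + 0.08² + 0.02² = 0.8100 + 0.0064 + 0.0004 = 0.8168
B = 1 / 0.8168 = 1.2243

1.22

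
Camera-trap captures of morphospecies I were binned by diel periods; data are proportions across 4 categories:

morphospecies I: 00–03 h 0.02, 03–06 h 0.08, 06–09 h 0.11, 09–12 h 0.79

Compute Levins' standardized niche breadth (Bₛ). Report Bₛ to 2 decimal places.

0.19

Σpᵢ² = 0.02² + 0.08² + 0.11² + 0.79² = 0.0004 + 0.0064 + 0.0121 + 0.6241 = 0.6430
B = 1 / 0.6430 = 1.5552
Bₛ = (B − 1)/(n − 1) = (1.5552 − 1)/(4 − 1) = 0.5552/3 = 0.1851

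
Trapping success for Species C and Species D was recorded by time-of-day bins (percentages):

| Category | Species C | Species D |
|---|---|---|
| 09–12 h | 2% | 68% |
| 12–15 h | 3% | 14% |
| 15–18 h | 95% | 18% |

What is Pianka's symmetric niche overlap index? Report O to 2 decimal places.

0.28

Convert percentages to proportions (divide by 100).
Σ p₁ᵢp₂ᵢ = 0.0136 + 0.0042 + 0.1710 = 0.1888
Σp_1ᵢ² = 0.02² + 0.03² + 0.95² = 0.0004 + 0.0009 + 0.9025 = 0.9038
Σp_2ᵢ² = 0.68² + 0.14² + 0.18² = 0.4624 + 0.0196 + 0.0324 = 0.5144
O = 0.1888 / √(0.9038 × 0.5144) = 0.1888 / 0.68185 = 0.2769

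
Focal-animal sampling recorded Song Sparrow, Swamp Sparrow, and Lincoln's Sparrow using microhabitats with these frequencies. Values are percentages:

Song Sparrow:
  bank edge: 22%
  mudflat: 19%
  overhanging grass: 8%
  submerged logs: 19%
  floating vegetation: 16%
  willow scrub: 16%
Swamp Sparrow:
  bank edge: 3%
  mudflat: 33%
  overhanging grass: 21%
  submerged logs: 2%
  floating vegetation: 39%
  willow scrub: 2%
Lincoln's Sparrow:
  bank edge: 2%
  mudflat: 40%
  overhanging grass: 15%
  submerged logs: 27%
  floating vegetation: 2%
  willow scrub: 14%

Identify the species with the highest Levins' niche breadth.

Convert percentages to proportions (divide by 100).
Σp_Songᵢ² = 0.22² + 0.19² + 0.08² + 0.19² + 0.16² + 0.16² = 0.0484 + 0.0361 + 0.0064 + 0.0361 + 0.0256 + 0.0256 = 0.1782
B_Song = 1 / 0.1782 = 5.6117
Σp_Swamᵢ² = 0.03² + 0.33² + 0.21² + 0.02² + 0.39² + 0.02² = 0.0009 + 0.1089 + 0.0441 + 0.0004 + 0.1521 + 0.0004 = 0.3068
B_Swam = 1 / 0.3068 = 3.2595
Σp_Lincᵢ² = 0.02² + 0.40² + 0.15² + 0.27² + 0.02² + 0.14² = 0.0004 + 0.1600 + 0.0225 + 0.0729 + 0.0004 + 0.0196 = 0.2758
B_Linc = 1 / 0.2758 = 3.6258
Highest B → broadest niche (most generalist): Song Sparrow (B = 5.61).

Song Sparrow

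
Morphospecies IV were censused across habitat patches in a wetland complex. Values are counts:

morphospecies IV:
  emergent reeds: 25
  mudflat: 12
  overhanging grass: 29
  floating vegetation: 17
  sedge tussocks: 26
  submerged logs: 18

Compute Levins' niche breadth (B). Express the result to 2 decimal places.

5.56

Proportions for morphospecies IV (n=127): 25/127=0.1969, 12/127=0.0945, 29/127=0.2283, 17/127=0.1339, 26/127=0.2047, 18/127=0.1417
Σpᵢ² = 0.1969² + 0.0945² + 0.2283² + 0.1339² + 0.2047² + 0.1417² = 0.038770 + 0.008930 + 0.052121 + 0.017929 + 0.041902 + 0.020079 = 0.179731
B = 1 / 0.179731 = 5.5639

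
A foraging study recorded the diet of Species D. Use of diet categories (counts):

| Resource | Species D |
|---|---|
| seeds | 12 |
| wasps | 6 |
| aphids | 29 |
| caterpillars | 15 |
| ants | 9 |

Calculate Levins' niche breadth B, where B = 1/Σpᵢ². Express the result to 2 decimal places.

Proportions for Species D (n=71): 12/71=0.1690, 6/71=0.0845, 29/71=0.4085, 15/71=0.2113, 9/71=0.1268
Σpᵢ² = 0.1690² + 0.0845² + 0.4085² + 0.2113² + 0.1268² = 0.028561 + 0.007140 + 0.166872 + 0.044648 + 0.016078 = 0.263299
B = 1 / 0.263299 = 3.7980

3.80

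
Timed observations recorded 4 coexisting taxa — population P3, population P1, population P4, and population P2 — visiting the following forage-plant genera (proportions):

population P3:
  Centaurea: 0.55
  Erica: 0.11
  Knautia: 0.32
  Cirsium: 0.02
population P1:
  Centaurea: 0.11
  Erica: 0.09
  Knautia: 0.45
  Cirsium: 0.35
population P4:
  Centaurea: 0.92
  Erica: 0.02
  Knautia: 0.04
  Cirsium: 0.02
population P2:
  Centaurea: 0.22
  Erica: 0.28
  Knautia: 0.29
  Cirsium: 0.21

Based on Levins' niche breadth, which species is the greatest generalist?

population P2

Σp_P3ᵢ² = 0.55² + 0.11² + 0.32² + 0.02² = 0.3025 + 0.0121 + 0.1024 + 0.0004 = 0.4174
B_P3 = 1 / 0.4174 = 2.3958
Σp_P1ᵢ² = 0.11² + 0.09² + 0.45² + 0.35² = 0.0121 + 0.0081 + 0.2025 + 0.1225 = 0.3452
B_P1 = 1 / 0.3452 = 2.8969
Σp_P4ᵢ² = 0.92² + 0.02² + 0.04² + 0.02² = 0.8464 + 0.0004 + 0.0016 + 0.0004 = 0.8488
B_P4 = 1 / 0.8488 = 1.1781
Σp_P2ᵢ² = 0.22² + 0.28² + 0.29² + 0.21² = 0.0484 + 0.0784 + 0.0841 + 0.0441 = 0.2550
B_P2 = 1 / 0.2550 = 3.9216
Highest B → broadest niche (most generalist): population P2 (B = 3.92).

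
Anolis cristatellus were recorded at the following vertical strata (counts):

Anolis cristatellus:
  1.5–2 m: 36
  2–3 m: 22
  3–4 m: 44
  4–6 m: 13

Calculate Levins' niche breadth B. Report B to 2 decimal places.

3.40

Proportions for Anolis cristatellus (n=115): 36/115=0.3130, 22/115=0.1913, 44/115=0.3826, 13/115=0.1130
Σpᵢ² = 0.3130² + 0.1913² + 0.3826² + 0.1130² = 0.097969 + 0.036596 + 0.146383 + 0.012769 = 0.293717
B = 1 / 0.293717 = 3.4046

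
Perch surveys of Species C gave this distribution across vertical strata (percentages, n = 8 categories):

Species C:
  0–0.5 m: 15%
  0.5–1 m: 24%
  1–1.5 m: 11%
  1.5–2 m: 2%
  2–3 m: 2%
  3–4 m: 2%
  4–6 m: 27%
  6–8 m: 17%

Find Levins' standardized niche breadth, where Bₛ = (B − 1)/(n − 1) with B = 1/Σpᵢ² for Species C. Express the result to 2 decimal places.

Convert percentages to proportions (divide by 100).
Σpᵢ² = 0.15² + 0.24² + 0.11² + 0.02² + 0.02² + 0.02² + 0.27² + 0.17² = 0.0225 + 0.0576 + 0.0121 + 0.0004 + 0.0004 + 0.0004 + 0.0729 + 0.0289 = 0.1952
B = 1 / 0.1952 = 5.1230
Bₛ = (B − 1)/(n − 1) = (5.1230 − 1)/(8 − 1) = 4.1230/7 = 0.5890

0.59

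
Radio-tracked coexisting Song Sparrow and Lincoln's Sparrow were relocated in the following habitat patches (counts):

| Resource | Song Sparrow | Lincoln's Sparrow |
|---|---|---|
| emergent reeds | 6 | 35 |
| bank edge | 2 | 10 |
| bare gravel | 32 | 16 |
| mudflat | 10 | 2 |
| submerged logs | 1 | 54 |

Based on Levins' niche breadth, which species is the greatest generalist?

Proportions for Song Sparrow (n=51): 6/51=0.1176, 2/51=0.0392, 32/51=0.6275, 10/51=0.1961, 1/51=0.0196
Proportions for Lincoln's Sparrow (n=117): 35/117=0.2991, 10/117=0.0855, 16/117=0.1368, 2/117=0.0171, 54/117=0.4615
Σp_Songᵢ² = 0.1176² + 0.0392² + 0.6275² + 0.1961² + 0.0196² = 0.013830 + 0.001537 + 0.393756 + 0.038455 + 0.000384 = 0.447962
B_Song = 1 / 0.447962 = 2.2323
Σp_Lincᵢ² = 0.2991² + 0.0855² + 0.1368² + 0.0171² + 0.4615² = 0.089461 + 0.007310 + 0.018714 + 0.000292 + 0.212982 = 0.328759
B_Linc = 1 / 0.328759 = 3.0417
Highest B → broadest niche (most generalist): Lincoln's Sparrow (B = 3.04).

Lincoln's Sparrow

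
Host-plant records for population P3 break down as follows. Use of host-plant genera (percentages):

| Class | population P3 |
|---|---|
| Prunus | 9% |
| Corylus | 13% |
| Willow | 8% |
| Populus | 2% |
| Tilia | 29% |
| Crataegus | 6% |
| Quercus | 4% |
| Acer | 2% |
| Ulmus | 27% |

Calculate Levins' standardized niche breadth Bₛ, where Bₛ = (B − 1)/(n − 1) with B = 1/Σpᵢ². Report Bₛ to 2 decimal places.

Convert percentages to proportions (divide by 100).
Σpᵢ² = 0.09² + 0.13² + 0.08² + 0.02² + 0.29² + 0.06² + 0.04² + 0.02² + 0.27² = 0.0081 + 0.0169 + 0.0064 + 0.0004 + 0.0841 + 0.0036 + 0.0016 + 0.0004 + 0.0729 = 0.1944
B = 1 / 0.1944 = 5.1440
Bₛ = (B − 1)/(n − 1) = (5.1440 − 1)/(9 − 1) = 4.1440/8 = 0.5180

0.52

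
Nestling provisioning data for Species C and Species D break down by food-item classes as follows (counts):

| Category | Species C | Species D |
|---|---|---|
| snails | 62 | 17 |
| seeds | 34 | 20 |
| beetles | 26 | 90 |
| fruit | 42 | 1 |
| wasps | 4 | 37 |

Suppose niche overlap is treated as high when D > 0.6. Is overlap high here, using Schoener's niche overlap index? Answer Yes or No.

Proportions for Species C (n=168): 62/168=0.3690, 34/168=0.2024, 26/168=0.1548, 42/168=0.2500, 4/168=0.0238
Proportions for Species D (n=165): 17/165=0.1030, 20/165=0.1212, 90/165=0.5455, 1/165=0.0061, 37/165=0.2242
Σ|p₁ᵢ − p₂ᵢ| = 0.2660 + 0.0812 + 0.3907 + 0.2439 + 0.2004 = 1.1822
D = 1 − ½ × 1.1822 = 1 − 0.59110 = 0.40890
D = 0.40890 < 0.6 → No.

No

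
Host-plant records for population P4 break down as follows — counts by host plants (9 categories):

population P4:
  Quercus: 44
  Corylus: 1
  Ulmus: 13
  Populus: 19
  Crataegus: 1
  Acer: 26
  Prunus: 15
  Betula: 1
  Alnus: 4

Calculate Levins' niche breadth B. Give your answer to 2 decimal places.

Proportions for population P4 (n=124): 44/124=0.3548, 1/124=0.0081, 13/124=0.1048, 19/124=0.1532, 1/124=0.0081, 26/124=0.2097, 15/124=0.1210, 1/124=0.0081, 4/124=0.0323
Σpᵢ² = 0.3548² + 0.0081² + 0.1048² + 0.1532² + 0.0081² + 0.2097² + 0.1210² + 0.0081² + 0.0323² = 0.125883 + 0.000066 + 0.010983 + 0.023470 + 0.000066 + 0.043974 + 0.014641 + 0.000066 + 0.001043 = 0.220192
B = 1 / 0.220192 = 4.5415

4.54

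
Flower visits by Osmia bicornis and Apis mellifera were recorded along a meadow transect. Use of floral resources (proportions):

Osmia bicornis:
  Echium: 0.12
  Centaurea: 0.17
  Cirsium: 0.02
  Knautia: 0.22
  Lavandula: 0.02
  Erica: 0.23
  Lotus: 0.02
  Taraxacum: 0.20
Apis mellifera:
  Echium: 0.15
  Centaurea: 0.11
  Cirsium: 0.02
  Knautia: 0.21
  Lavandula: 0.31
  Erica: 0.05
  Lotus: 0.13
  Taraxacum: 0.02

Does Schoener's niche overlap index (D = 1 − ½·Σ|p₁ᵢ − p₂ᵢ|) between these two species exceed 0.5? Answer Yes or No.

Yes

Σ|p₁ᵢ − p₂ᵢ| = 0.03 + 0.06 + 0.00 + 0.01 + 0.29 + 0.18 + 0.11 + 0.18 = 0.86
D = 1 − ½ × 0.86 = 1 − 0.430 = 0.5700
D = 0.5700 > 0.5 → Yes.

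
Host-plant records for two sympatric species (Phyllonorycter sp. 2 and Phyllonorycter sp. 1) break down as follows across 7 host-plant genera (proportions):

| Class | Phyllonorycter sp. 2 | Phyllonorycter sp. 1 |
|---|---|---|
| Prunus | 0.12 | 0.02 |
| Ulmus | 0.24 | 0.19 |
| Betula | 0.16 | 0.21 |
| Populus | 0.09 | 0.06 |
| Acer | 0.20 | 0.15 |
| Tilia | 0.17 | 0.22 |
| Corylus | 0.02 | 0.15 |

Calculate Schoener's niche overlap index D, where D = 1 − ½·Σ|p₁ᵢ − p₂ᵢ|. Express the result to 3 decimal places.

0.770

Σ|p₁ᵢ − p₂ᵢ| = 0.10 + 0.05 + 0.05 + 0.03 + 0.05 + 0.05 + 0.13 = 0.46
D = 1 − ½ × 0.46 = 1 − 0.230 = 0.77000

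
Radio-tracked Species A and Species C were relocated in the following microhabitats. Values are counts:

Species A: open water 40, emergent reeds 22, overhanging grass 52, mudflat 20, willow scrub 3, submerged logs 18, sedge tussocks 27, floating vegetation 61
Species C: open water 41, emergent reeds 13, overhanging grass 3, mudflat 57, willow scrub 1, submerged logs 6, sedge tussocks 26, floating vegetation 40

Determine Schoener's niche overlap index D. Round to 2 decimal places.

Proportions for Species A (n=243): 40/243=0.1646, 22/243=0.0905, 52/243=0.2140, 20/243=0.0823, 3/243=0.0123, 18/243=0.0741, 27/243=0.1111, 61/243=0.2510
Proportions for Species C (n=187): 41/187=0.2193, 13/187=0.0695, 3/187=0.0160, 57/187=0.3048, 1/187=0.0053, 6/187=0.0321, 26/187=0.1390, 40/187=0.2139
Σ|p₁ᵢ − p₂ᵢ| = 0.0547 + 0.0210 + 0.1980 + 0.2225 + 0.0070 + 0.0420 + 0.0279 + 0.0371 = 0.6102
D = 1 − ½ × 0.6102 = 1 − 0.30510 = 0.69490

0.69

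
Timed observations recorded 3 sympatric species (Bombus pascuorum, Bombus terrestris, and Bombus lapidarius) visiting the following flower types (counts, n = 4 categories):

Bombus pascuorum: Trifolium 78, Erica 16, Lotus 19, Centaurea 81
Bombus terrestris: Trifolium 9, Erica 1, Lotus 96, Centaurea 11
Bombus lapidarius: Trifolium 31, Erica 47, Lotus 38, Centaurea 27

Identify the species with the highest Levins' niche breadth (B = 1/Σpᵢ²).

Bombus lapidarius

Proportions for Bombus pascuorum (n=194): 78/194=0.4021, 16/194=0.0825, 19/194=0.0979, 81/194=0.4175
Proportions for Bombus terrestris (n=117): 9/117=0.0769, 1/117=0.0085, 96/117=0.8205, 11/117=0.0940
Proportions for Bombus lapidarius (n=143): 31/143=0.2168, 47/143=0.3287, 38/143=0.2657, 27/143=0.1888
Σp_pascᵢ² = 0.4021² + 0.0825² + 0.0979² + 0.4175² = 0.161684 + 0.006806 + 0.009584 + 0.174306 = 0.352380
B_pasc = 1 / 0.352380 = 2.8378
Σp_terrᵢ² = 0.0769² + 0.0085² + 0.8205² + 0.0940² = 0.005914 + 0.000072 + 0.673220 + 0.008836 = 0.688042
B_terr = 1 / 0.688042 = 1.4534
Σp_lapiᵢ² = 0.2168² + 0.3287² + 0.2657² + 0.1888² = 0.047002 + 0.108044 + 0.070596 + 0.035645 = 0.261287
B_lapi = 1 / 0.261287 = 3.8272
Highest B → broadest niche (most generalist): Bombus lapidarius (B = 3.83).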